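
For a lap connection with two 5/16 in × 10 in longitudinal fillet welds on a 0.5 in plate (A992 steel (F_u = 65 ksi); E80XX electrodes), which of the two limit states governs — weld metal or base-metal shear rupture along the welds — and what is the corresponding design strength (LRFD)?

φR_n ≈ 159 kips (weld metal governs)

E80XX → F_EXX = 80 ksi.
t_e = 0.707 × 0.3125 = 0.2209 in; L = 20 in.
Weld metal: φR_n = 0.75 × 0.6 × 80 × 0.2209 × 20 = 159.1 kips.
Base metal (shear rupture): φR_n = 0.75 × 0.6 × 65 × 0.5 × 20 = 292.5 kips.
Governing: weld metal.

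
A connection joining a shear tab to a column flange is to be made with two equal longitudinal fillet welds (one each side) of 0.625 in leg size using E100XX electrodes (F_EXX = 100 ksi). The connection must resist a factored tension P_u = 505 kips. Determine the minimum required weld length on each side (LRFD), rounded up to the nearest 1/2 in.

Throat t_e = 0.707 × 0.625 = 0.4419 in.
φr_n = 0.75 × 0.6 × 100 × 0.4419 = 19.88 kips/in.
L_req = P_u / φr_n = 505 / 19.88 = 25.4 in total.
Per side: 25.4 / 2 = 12.7 in.
Round up → use L = 13 in on each side.

L = 13 in on each side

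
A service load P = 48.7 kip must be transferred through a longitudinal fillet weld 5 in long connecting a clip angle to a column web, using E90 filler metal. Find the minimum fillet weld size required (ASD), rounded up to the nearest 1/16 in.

E90XX → F_EXX = 90 ksi.
Total weld length L = 5 in.
Required throat t_e = P × Ω / (0.6 F_EXX × L) = 48.7 × 2.0 / (0.6 × 90 × 5) = 0.3607 in.
Required leg w = t_e / 0.707 = 0.5102 in → use 9/16 in.

w = 9/16 in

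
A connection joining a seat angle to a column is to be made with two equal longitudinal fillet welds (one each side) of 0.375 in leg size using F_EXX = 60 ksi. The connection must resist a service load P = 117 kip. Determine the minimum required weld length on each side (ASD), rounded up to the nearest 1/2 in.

L = 12.5 in on each side

Throat t_e = 0.707 × 0.375 = 0.2651 in.
r_n/Ω = (0.6 × 60 × 0.2651) / 2.0 = 4.772 kip/in.
L_req = P / (r_n/Ω) = 117 / 4.772 = 24.52 in total.
Per side: 24.52 / 2 = 12.26 in.
Round up → use L = 12.5 in on each side.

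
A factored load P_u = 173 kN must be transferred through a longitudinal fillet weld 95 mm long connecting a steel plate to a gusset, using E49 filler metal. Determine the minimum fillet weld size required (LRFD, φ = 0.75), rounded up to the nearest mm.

E49XX → F_EXX = 490 MPa.
Total weld length L = 95 mm.
Required throat t_e = P_u / (φ × 0.6 F_EXX × L) = 173 / (0.75 × 0.6 × 490 × 95 × 10⁻³) = 8.259 mm.
Required leg w = t_e / 0.707 = 11.68 mm → use 12 mm.

w = 12 mm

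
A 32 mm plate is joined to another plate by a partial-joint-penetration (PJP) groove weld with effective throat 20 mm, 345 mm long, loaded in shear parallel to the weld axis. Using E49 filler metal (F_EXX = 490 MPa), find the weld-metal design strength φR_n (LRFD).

φR_n ≈ 1520 kN

Effective throat (given) t_e = 20 mm.
A_we = 20 × 345 = 6900 mm².
F_nw = 0.6 F_EXX = 294 MPa.
φR_n = 0.75 × 294 × 6900 × 10⁻³ = 1521 kN.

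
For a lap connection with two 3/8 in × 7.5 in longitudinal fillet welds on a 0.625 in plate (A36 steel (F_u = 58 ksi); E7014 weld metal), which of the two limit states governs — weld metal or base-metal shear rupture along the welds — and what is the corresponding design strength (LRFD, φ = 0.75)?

E70XX → F_EXX = 70 ksi.
t_e = 0.707 × 0.375 = 0.2651 in; L = 15 in.
Weld metal: φR_n = 0.75 × 0.6 × 70 × 0.2651 × 15 = 125.3 kips.
Base metal (shear rupture): φR_n = 0.75 × 0.6 × 58 × 0.625 × 15 = 244.7 kips.
Governing: weld metal.

φR_n ≈ 125 kips (weld metal governs)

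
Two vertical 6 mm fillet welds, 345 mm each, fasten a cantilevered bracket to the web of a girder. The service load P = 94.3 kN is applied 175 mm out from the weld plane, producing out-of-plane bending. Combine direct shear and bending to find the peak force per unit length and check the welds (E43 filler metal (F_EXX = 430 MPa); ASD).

f_max ≈ 438 N/mm; adequate

L_w = 2 × 345 = 690 mm; section modulus (unit throat) S = 2 × L²/6 = 39680 mm².
Direct shear f_v = P/L_w = 94.3×10³/690 = 136.7 N/mm.
Moment M = P × e = 94.3×10³ × 175 = 16502000 N·mm; bending f_b = M/S = 415.9 N/mm.
f_max = √(f_v² + f_b²) = √(136.7² + 415.9²) = 437.8 N/mm.
r_n/Ω = (1/2.0) × 0.6 × 430 × (0.707 × 6) = 547.2 N/mm → adequate.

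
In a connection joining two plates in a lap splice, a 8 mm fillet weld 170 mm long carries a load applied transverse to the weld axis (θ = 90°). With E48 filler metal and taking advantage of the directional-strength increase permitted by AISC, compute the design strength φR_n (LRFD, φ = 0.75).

φR_n ≈ 312 kN

E48XX → F_EXX = 480 MPa.
t_e = 0.707 × 8 = 5.656 mm; A_we = 5.656 × 170 = 961.5 mm².
Directional factor: 1.0 + 0.5 sin^1.5(90°) = 1.5.
F_nw = 0.6 × 480 × 1.5 = 432 MPa.
φR_n = 0.75 × 432 × 961.5 × 10⁻³ = 311.5 kN.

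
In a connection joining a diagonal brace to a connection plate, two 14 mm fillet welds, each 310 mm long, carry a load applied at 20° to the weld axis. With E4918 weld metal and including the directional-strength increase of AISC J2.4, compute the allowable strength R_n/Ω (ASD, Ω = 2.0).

R_n/Ω ≈ 992 kN

E49XX → F_EXX = 490 MPa.
t_e = 0.707 × 14 = 9.898 mm; A_we = 9.898 × 620 = 6137 mm².
Directional factor: 1.0 + 0.5 sin^1.5(20°) = 1.1.
F_nw = 0.6 × 490 × 1.1 = 323.4 MPa.
R_n/Ω = (323.4 × 6137) / 2.0 × 10⁻³ = 992.3 kN.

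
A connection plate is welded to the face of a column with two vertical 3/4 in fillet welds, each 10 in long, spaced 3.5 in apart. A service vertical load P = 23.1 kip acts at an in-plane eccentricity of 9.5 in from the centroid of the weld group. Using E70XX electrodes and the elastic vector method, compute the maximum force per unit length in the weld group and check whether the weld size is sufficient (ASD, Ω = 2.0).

E70XX → F_EXX = 70 ksi.
Total weld length L_w = 20 in. Treat welds as unit-width lines.
Polar moment about centroid: J = 2[d³/12 + d(b/2)²] = 2[10³/12 + 10×1.75²] = 227.9 in³.
Direct shear f_v = P/L_w = 23.1 / 20 = 1.155 kip/in (vertical).
Torsion M = P·e = 23.1 × 9.5 = 219.45 kip·in.
Critical point at (x, y) = (1.75, 5) from centroid. f_tx = M·y/J = 4.814 kip/in; f_ty = M·x/J = 1.685 kip/in.
Resultant f_max = √[f_tx² + (f_v + f_ty)²] = √[4.814² + (1.155 + 1.685)²] = 5.59 kip/in.
Capacity per unit length: r_n/Ω = (1/2.0) × 0.6 × 70 × (0.707 × 0.75) = 11.14 kip/in.
5.59 ≤ 11.14 → adequate.

f_max ≈ 5.59 kip/in; adequate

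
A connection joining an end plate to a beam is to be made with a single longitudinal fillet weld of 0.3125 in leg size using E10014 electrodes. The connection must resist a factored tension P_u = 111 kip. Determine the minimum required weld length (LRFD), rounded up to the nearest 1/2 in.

E100XX → F_EXX = 100 ksi.
Throat t_e = 0.707 × 0.3125 = 0.2209 in.
φr_n = 0.75 × 0.6 × 100 × 0.2209 = 9.942 kip/in.
L_req = P_u / φr_n = 111 / 9.942 = 11.16 in total.
Round up → use L = 11.5 in.

L = 11.5 in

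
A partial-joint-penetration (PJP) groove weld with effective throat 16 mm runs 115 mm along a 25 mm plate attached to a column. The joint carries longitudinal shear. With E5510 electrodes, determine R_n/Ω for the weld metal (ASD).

R_n/Ω ≈ 304 kN

E55XX → F_EXX = 550 MPa.
Effective throat (given) t_e = 16 mm.
A_we = 16 × 115 = 1840 mm².
F_nw = 0.6 F_EXX = 330 MPa.
R_n/Ω = (330 × 1840) / 2.0 × 10⁻³ = 303.6 kN.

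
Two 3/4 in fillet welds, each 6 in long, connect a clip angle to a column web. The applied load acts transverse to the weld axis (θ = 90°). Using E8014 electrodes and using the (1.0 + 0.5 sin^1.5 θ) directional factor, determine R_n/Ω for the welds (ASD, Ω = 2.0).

R_n/Ω ≈ 229 kip

E80XX → F_EXX = 80 ksi.
t_e = 0.707 × 0.75 = 0.5302 in; A_we = 0.5302 × 12 = 6.363 in².
Directional factor: 1.0 + 0.5 sin^1.5(90°) = 1.5.
F_nw = 0.6 × 80 × 1.5 = 72 ksi.
R_n/Ω = (72 × 6.363) / 2.0 = 229.1 kip.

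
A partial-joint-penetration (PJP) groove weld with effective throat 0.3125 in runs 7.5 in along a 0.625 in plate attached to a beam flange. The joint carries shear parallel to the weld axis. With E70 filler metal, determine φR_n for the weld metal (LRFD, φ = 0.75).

φR_n ≈ 73.8 kips

E70XX → F_EXX = 70 ksi.
Effective throat (given) t_e = 0.3125 in.
A_we = 0.3125 × 7.5 = 2.344 in².
F_nw = 0.6 F_EXX = 42 ksi.
φR_n = 0.75 × 42 × 2.344 = 73.83 kips.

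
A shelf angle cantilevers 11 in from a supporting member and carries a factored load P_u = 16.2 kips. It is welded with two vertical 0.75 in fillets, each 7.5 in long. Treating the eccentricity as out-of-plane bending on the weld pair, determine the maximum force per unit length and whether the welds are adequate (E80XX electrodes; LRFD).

f_max ≈ 9.57 kip/in; adequate

E80XX → F_EXX = 80 ksi.
L_w = 2 × 7.5 = 15 in; section modulus (unit throat) S = 2 × L²/6 = 18.75 in².
Direct shear f_v = P/L_w = 16.2/15 = 1.08 kip/in.
Moment M = P × e = 16.2 × 11 = 178.2 kip·in; bending f_b = M/S = 9.504 kip/in.
f_max = √(f_v² + f_b²) = √(1.08² + 9.504²) = 9.565 kip/in.
φr_n = 0.75 × 0.6 × 80 × (0.707 × 0.75) = 19.09 kip/in → adequate.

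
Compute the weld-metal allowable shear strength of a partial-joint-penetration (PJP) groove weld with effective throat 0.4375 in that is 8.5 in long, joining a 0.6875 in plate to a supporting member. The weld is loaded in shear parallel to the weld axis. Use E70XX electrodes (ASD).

R_n/Ω ≈ 78.1 kips

E70XX → F_EXX = 70 ksi.
Effective throat (given) t_e = 0.4375 in.
A_we = 0.4375 × 8.5 = 3.719 in².
F_nw = 0.6 F_EXX = 42 ksi.
R_n/Ω = (42 × 3.719) / 2.0 = 78.09 kips.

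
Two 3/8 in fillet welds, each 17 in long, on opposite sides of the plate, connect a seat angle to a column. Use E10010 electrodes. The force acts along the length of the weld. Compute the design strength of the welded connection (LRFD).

φR_n ≈ 406 kip

E100XX → F_EXX = 100 ksi.
Effective throat t_e = 0.707 × 0.375 = 0.2651 in.
Total length L = 34 in; A_we = 0.2651 × 34 = 9.014 in².
F_nw = 0.6 F_EXX = 0.6 × 100 = 60 ksi.
φR_n = 0.75 × 60 × 9.014 = 405.6 kip.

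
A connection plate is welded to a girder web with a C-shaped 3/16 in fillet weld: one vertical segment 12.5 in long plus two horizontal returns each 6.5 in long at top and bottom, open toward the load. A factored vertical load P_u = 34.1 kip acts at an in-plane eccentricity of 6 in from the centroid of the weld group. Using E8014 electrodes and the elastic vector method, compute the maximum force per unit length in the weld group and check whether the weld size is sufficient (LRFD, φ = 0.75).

f_max ≈ 3.07 kip/in; adequate

E80XX → F_EXX = 80 ksi.
Total weld length L_w = 25.5 in. Treat welds as unit-width lines.
Centroid: x̄ = 2×6.5×3.25 / 25.5 = 1.657 in from the vertical weld.
Polar moment about centroid: J = I_x + I_y = [12.5³/12 + 2×6.5×6.25²] + [12.5×1.657² + 2(6.5³/12 + 6.5×1.593²)] = 783.7 in³.
Direct shear f_v = P/L_w = 34.1 / 25.5 = 1.337 kip/in (vertical).
Torsion M = P·e = 34.1 × 6 = 204.6 kip·in.
Critical point at (x, y) = (4.843, 6.25) from centroid. f_tx = M·y/J = 1.632 kip/in; f_ty = M·x/J = 1.264 kip/in.
Resultant f_max = √[f_tx² + (f_v + f_ty)²] = √[1.632² + (1.337 + 1.264)²] = 3.071 kip/in.
Capacity per unit length: φr_n = 0.75 × 0.6 × 80 × (0.707 × 0.1875) = 4.772 kip/in.
3.071 ≤ 4.772 → adequate.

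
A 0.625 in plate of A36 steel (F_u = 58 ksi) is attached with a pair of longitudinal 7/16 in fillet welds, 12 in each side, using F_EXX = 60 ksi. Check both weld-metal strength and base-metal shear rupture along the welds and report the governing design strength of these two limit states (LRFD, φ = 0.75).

φR_n ≈ 200 kips (weld metal governs)

t_e = 0.707 × 0.4375 = 0.3093 in; L = 24 in.
Weld metal: φR_n = 0.75 × 0.6 × 60 × 0.3093 × 24 = 200.4 kips.
Base metal (shear rupture): φR_n = 0.75 × 0.6 × 58 × 0.625 × 24 = 391.5 kips.
Governing: weld metal.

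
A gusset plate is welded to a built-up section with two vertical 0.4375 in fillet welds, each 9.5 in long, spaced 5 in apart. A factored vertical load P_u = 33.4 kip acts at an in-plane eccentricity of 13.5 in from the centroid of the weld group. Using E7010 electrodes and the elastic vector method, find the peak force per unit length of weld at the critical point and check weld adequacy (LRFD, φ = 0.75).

f_max ≈ 10.2 kip/in; NOT adequate

E70XX → F_EXX = 70 ksi.
Total weld length L_w = 19 in. Treat welds as unit-width lines.
Polar moment about centroid: J = 2[d³/12 + d(b/2)²] = 2[9.5³/12 + 9.5×2.5²] = 261.6 in³.
Direct shear f_v = P/L_w = 33.4 / 19 = 1.758 kip/in (vertical).
Torsion M = P·e = 33.4 × 13.5 = 450.9 kip·in.
Critical point at (x, y) = (2.5, 4.75) from centroid. f_tx = M·y/J = 8.186 kip/in; f_ty = M·x/J = 4.308 kip/in.
Resultant f_max = √[f_tx² + (f_v + f_ty)²] = √[8.186² + (1.758 + 4.308)²] = 10.19 kip/in.
Capacity per unit length: φr_n = 0.75 × 0.6 × 70 × (0.707 × 0.4375) = 9.743 kip/in.
10.19 > 9.743 → NOT adequate.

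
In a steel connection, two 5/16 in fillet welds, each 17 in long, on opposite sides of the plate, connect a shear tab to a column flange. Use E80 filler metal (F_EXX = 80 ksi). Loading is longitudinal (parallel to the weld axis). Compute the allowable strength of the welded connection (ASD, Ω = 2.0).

Effective throat t_e = 0.707 × 0.3125 = 0.2209 in.
Total length L = 34 in; A_we = 0.2209 × 34 = 7.512 in².
F_nw = 0.6 F_EXX = 0.6 × 80 = 48 ksi.
R_n = 48 × 7.512 = 360.6 kip; R_n/Ω = 360.6/2.0 = 180.3 kip.

R_n/Ω ≈ 180 kip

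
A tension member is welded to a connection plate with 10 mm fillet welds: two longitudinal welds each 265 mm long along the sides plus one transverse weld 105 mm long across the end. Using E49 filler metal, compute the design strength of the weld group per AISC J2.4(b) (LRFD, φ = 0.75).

φR_n ≈ 990 kN

E49XX → F_EXX = 490 MPa.
t_e = 0.707 × 10 = 7.07 mm.
R_nwl = 0.6 × 490 × 7.07 × 530 × 10⁻³ = 1102 kN (longitudinal, 2 welds).
R_nwt = 0.6 × 490 × 7.07 × 105 × 10⁻³ = 218.3 kN (transverse, base value).
(i) R_nwl + R_nwt = 1320 kN; (ii) 0.85 R_nwl + 1.5 R_nwt = 1264 kN.
R_n = max = 1320 kN [governs: (i)]; φR_n = 989.9 kN.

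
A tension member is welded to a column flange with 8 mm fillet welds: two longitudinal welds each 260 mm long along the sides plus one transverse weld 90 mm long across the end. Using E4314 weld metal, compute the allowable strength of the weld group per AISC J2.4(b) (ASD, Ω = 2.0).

R_n/Ω ≈ 445 kN

E43XX → F_EXX = 430 MPa.
t_e = 0.707 × 8 = 5.656 mm.
R_nwl = 0.6 × 430 × 5.656 × 520 × 10⁻³ = 758.8 kN (longitudinal, 2 welds).
R_nwt = 0.6 × 430 × 5.656 × 90 × 10⁻³ = 131.3 kN (transverse, base value).
(i) R_nwl + R_nwt = 890.1 kN; (ii) 0.85 R_nwl + 1.5 R_nwt = 842 kN.
R_n = max = 890.1 kN [governs: (i)]; R_n/Ω = 445.1 kN.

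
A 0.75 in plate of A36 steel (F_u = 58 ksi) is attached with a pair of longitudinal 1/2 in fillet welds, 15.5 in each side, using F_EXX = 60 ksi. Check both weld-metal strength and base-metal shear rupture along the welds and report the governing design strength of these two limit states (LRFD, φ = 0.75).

φR_n ≈ 296 kips (weld metal governs)

t_e = 0.707 × 0.5 = 0.3535 in; L = 31 in.
Weld metal: φR_n = 0.75 × 0.6 × 60 × 0.3535 × 31 = 295.9 kips.
Base metal (shear rupture): φR_n = 0.75 × 0.6 × 58 × 0.75 × 31 = 606.8 kips.
Governing: weld metal.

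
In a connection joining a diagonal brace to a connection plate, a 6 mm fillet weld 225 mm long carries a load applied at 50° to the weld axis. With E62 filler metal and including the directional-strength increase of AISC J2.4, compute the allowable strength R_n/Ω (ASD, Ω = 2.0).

E62XX → F_EXX = 620 MPa.
t_e = 0.707 × 6 = 4.242 mm; A_we = 4.242 × 225 = 954.5 mm².
Directional factor: 1.0 + 0.5 sin^1.5(50°) = 1.335.
F_nw = 0.6 × 620 × 1.335 = 496.7 MPa.
R_n/Ω = (496.7 × 954.5) / 2.0 × 10⁻³ = 237 kN.

R_n/Ω ≈ 237 kN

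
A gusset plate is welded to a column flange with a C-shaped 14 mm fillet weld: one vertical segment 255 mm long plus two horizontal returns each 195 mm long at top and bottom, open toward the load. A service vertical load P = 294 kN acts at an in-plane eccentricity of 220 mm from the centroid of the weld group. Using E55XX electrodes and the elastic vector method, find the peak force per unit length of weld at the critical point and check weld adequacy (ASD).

f_max ≈ 1520 N/mm; adequate

E55XX → F_EXX = 550 MPa.
Total weld length L_w = 645 mm. Treat welds as unit-width lines.
Centroid: x̄ = 2×195×97.5 / 645 = 58.95 mm from the vertical weld.
Polar moment about centroid: J = I_x + I_y = [255³/12 + 2×195×127.5²] + [255×58.95² + 2(195³/12 + 195×38.55²)] = 10420000 mm³.
Direct shear f_v = P/L_w = 294×10³ / 645 = 455.8 N/mm (vertical).
Torsion M = P·e = 294×10³ × 220 = 64680000 N·mm.
Critical point at (x, y) = (136, 127.5) from centroid. f_tx = M·y/J = 791.2 N/mm; f_ty = M·x/J = 844.2 N/mm.
Resultant f_max = √[f_tx² + (f_v + f_ty)²] = √[791.2² + (455.8 + 844.2)²] = 1522 N/mm.
Capacity per unit length: r_n/Ω = (1/2.0) × 0.6 × 550 × (0.707 × 14) = 1633 N/mm.
1522 ≤ 1633 → adequate.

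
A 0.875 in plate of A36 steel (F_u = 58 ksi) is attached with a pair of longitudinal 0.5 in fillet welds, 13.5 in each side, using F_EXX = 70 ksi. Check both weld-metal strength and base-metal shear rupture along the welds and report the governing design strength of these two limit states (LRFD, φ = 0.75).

t_e = 0.707 × 0.5 = 0.3535 in; L = 27 in.
Weld metal: φR_n = 0.75 × 0.6 × 70 × 0.3535 × 27 = 300.7 kips.
Base metal (shear rupture): φR_n = 0.75 × 0.6 × 58 × 0.875 × 27 = 616.6 kips.
Governing: weld metal.

φR_n ≈ 301 kips (weld metal governs)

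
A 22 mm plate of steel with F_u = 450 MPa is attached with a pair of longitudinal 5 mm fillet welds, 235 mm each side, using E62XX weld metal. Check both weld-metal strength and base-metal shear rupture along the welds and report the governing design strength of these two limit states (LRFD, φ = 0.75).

E62XX → F_EXX = 620 MPa.
t_e = 0.707 × 5 = 3.535 mm; L = 470 mm.
Weld metal: φR_n = 0.75 × 0.6 × 620 × 3.535 × 470 × 10⁻³ = 463.5 kN.
Base metal (shear rupture): φR_n = 0.75 × 0.6 × 450 × 22 × 470 × 10⁻³ = 2094 kN.
Governing: weld metal.

φR_n ≈ 464 kN (weld metal governs)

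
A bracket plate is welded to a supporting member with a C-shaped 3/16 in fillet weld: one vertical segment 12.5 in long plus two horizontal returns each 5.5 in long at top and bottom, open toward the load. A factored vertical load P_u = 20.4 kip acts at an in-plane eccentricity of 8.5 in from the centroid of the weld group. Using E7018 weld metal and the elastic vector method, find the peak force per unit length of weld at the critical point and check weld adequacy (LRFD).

f_max ≈ 2.56 kip/in; adequate

E70XX → F_EXX = 70 ksi.
Total weld length L_w = 23.5 in. Treat welds as unit-width lines.
Centroid: x̄ = 2×5.5×2.75 / 23.5 = 1.287 in from the vertical weld.
Polar moment about centroid: J = I_x + I_y = [12.5³/12 + 2×5.5×6.25²] + [12.5×1.287² + 2(5.5³/12 + 5.5×1.463²)] = 664.4 in³.
Direct shear f_v = P/L_w = 20.4 / 23.5 = 0.8681 kip/in (vertical).
Torsion M = P·e = 20.4 × 8.5 = 173.4 kip·in.
Critical point at (x, y) = (4.213, 6.25) from centroid. f_tx = M·y/J = 1.631 kip/in; f_ty = M·x/J = 1.099 kip/in.
Resultant f_max = √[f_tx² + (f_v + f_ty)²] = √[1.631² + (0.8681 + 1.099)²] = 2.556 kip/in.
Capacity per unit length: φr_n = 0.75 × 0.6 × 70 × (0.707 × 0.1875) = 4.176 kip/in.
2.556 ≤ 4.176 → adequate.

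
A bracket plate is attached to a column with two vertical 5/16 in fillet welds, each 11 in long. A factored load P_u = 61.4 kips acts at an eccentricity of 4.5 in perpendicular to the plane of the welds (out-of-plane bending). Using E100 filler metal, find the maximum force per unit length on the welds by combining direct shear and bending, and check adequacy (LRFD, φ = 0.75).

E100XX → F_EXX = 100 ksi.
L_w = 2 × 11 = 22 in; section modulus (unit throat) S = 2 × L²/6 = 40.33 in².
Direct shear f_v = P/L_w = 61.4/22 = 2.791 kip/in.
Moment M = P × e = 61.4 × 4.5 = 276.3 kip·in; bending f_b = M/S = 6.85 kip/in.
f_max = √(f_v² + f_b²) = √(2.791² + 6.85²) = 7.397 kip/in.
φr_n = 0.75 × 0.6 × 100 × (0.707 × 0.3125) = 9.942 kip/in → adequate.

f_max ≈ 7.4 kip/in; adequate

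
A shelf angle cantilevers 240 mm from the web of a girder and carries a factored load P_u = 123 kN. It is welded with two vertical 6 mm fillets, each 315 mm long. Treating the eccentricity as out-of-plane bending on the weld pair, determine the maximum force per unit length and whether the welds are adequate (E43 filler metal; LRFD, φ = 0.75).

E43XX → F_EXX = 430 MPa.
L_w = 2 × 315 = 630 mm; section modulus (unit throat) S = 2 × L²/6 = 33080 mm².
Direct shear f_v = P/L_w = 123×10³/630 = 195.2 N/mm.
Moment M = P × e = 123×10³ × 240 = 29520000 N·mm; bending f_b = M/S = 892.5 N/mm.
f_max = √(f_v² + f_b²) = √(195.2² + 892.5²) = 913.6 N/mm.
φr_n = 0.75 × 0.6 × 430 × (0.707 × 6) = 820.8 N/mm → NOT adequate.

f_max ≈ 914 N/mm; NOT adequate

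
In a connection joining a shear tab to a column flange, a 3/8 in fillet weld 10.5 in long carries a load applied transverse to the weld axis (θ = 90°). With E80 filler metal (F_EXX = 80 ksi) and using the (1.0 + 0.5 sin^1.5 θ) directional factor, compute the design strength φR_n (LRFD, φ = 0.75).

t_e = 0.707 × 0.375 = 0.2651 in; A_we = 0.2651 × 10.5 = 2.784 in².
Directional factor: 1.0 + 0.5 sin^1.5(90°) = 1.5.
F_nw = 0.6 × 80 × 1.5 = 72 ksi.
φR_n = 0.75 × 72 × 2.784 = 150.3 kips.

φR_n ≈ 150 kips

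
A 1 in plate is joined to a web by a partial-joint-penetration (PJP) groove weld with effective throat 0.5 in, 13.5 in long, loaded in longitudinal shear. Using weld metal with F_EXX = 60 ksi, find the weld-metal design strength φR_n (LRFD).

φR_n ≈ 182 kip

Effective throat (given) t_e = 0.5 in.
A_we = 0.5 × 13.5 = 6.75 in².
F_nw = 0.6 F_EXX = 36 ksi.
φR_n = 0.75 × 36 × 6.75 = 182.2 kip.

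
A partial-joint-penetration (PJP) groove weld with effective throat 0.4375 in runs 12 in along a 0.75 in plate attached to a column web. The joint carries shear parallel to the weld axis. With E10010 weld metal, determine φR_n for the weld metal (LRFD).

E100XX → F_EXX = 100 ksi.
Effective throat (given) t_e = 0.4375 in.
A_we = 0.4375 × 12 = 5.25 in².
F_nw = 0.6 F_EXX = 60 ksi.
φR_n = 0.75 × 60 × 5.25 = 236.2 kip.

φR_n ≈ 236 kip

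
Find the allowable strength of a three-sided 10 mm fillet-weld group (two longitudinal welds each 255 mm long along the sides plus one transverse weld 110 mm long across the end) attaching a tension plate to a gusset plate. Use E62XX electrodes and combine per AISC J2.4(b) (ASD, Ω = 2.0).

R_n/Ω ≈ 815 kN

E62XX → F_EXX = 620 MPa.
t_e = 0.707 × 10 = 7.07 mm.
R_nwl = 0.6 × 620 × 7.07 × 510 × 10⁻³ = 1341 kN (longitudinal, 2 welds).
R_nwt = 0.6 × 620 × 7.07 × 110 × 10⁻³ = 289.3 kN (transverse, base value).
(i) R_nwl + R_nwt = 1631 kN; (ii) 0.85 R_nwl + 1.5 R_nwt = 1574 kN.
R_n = max = 1631 kN [governs: (i)]; R_n/Ω = 815.3 kN.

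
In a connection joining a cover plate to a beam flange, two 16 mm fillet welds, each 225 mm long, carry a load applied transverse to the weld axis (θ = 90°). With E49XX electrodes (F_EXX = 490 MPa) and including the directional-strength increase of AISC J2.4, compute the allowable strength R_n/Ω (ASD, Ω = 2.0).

R_n/Ω ≈ 1120 kN

t_e = 0.707 × 16 = 11.31 mm; A_we = 11.31 × 450 = 5090 mm².
Directional factor: 1.0 + 0.5 sin^1.5(90°) = 1.5.
F_nw = 0.6 × 490 × 1.5 = 441 MPa.
R_n/Ω = (441 × 5090) / 2.0 × 10⁻³ = 1122 kN.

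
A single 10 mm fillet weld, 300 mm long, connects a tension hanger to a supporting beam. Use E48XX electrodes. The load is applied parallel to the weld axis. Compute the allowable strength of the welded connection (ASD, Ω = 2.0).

E48XX → F_EXX = 480 MPa.
Effective throat t_e = 0.707 × 10 = 7.07 mm.
Total length L = 300 mm; A_we = 7.07 × 300 = 2121 mm².
F_nw = 0.6 F_EXX = 0.6 × 480 = 288 MPa.
R_n = 288 × 2121 × 10⁻³ = 610.8 kN; R_n/Ω = 610.8/2.0 = 305.4 kN.

R_n/Ω ≈ 305 kN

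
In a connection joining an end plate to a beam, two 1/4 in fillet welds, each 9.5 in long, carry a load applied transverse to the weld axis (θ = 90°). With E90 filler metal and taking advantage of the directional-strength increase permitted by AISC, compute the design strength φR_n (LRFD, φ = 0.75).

φR_n ≈ 204 kips

E90XX → F_EXX = 90 ksi.
t_e = 0.707 × 0.25 = 0.1767 in; A_we = 0.1767 × 19 = 3.358 in².
Directional factor: 1.0 + 0.5 sin^1.5(90°) = 1.5.
F_nw = 0.6 × 90 × 1.5 = 81 ksi.
φR_n = 0.75 × 81 × 3.358 = 204 kips.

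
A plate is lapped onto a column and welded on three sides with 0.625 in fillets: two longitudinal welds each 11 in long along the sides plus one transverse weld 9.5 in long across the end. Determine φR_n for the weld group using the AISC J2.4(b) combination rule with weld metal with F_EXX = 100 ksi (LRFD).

φR_n ≈ 655 kip

t_e = 0.707 × 0.625 = 0.4419 in.
R_nwl = 0.6 × 100 × 0.4419 × 22 = 583.3 kip (longitudinal, 2 welds).
R_nwt = 0.6 × 100 × 0.4419 × 9.5 = 251.9 kip (transverse, base value).
(i) R_nwl + R_nwt = 835.1 kip; (ii) 0.85 R_nwl + 1.5 R_nwt = 873.6 kip.
R_n = max = 873.6 kip [governs: (ii)]; φR_n = 655.2 kip.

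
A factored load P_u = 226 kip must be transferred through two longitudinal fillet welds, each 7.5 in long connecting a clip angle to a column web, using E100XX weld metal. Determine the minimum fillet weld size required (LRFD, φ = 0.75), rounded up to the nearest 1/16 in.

E100XX → F_EXX = 100 ksi.
Total weld length L = 15 in.
Required throat t_e = P_u / (φ × 0.6 F_EXX × L) = 226 / (0.75 × 0.6 × 100 × 15) = 0.3348 in.
Required leg w = t_e / 0.707 = 0.4736 in → use 1/2 in.

w = 1/2 in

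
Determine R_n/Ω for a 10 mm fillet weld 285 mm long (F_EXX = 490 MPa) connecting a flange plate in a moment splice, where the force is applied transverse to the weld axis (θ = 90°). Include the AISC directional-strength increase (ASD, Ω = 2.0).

t_e = 0.707 × 10 = 7.07 mm; A_we = 7.07 × 285 = 2015 mm².
Directional factor: 1.0 + 0.5 sin^1.5(90°) = 1.5.
F_nw = 0.6 × 490 × 1.5 = 441 MPa.
R_n/Ω = (441 × 2015) / 2.0 × 10⁻³ = 444.3 kN.

R_n/Ω ≈ 444 kN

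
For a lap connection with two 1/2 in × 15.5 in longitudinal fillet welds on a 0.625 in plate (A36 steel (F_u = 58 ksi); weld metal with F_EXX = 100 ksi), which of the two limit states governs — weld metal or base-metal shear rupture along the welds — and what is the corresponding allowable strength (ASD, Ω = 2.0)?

t_e = 0.707 × 0.5 = 0.3535 in; L = 31 in.
Weld metal: R_n/Ω = (1/2.0) × 0.6 × 100 × 0.3535 × 31 = 328.8 kip.
Base metal (shear rupture): R_n/Ω = (1/2.0) × 0.6 × 58 × 0.625 × 31 = 337.1 kip.
Governing: weld metal.

R_n/Ω ≈ 329 kip (weld metal governs)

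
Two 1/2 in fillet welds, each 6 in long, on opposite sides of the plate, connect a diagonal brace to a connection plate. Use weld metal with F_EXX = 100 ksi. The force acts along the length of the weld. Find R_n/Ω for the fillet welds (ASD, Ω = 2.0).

Effective throat t_e = 0.707 × 0.5 = 0.3535 in.
Total length L = 12 in; A_we = 0.3535 × 12 = 4.242 in².
F_nw = 0.6 F_EXX = 0.6 × 100 = 60 ksi.
R_n = 60 × 4.242 = 254.5 kip; R_n/Ω = 254.5/2.0 = 127.3 kip.

R_n/Ω ≈ 127 kip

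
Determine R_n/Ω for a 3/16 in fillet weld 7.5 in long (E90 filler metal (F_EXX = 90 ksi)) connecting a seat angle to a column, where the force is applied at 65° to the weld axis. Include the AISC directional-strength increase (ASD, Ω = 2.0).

R_n/Ω ≈ 38.4 kips

t_e = 0.707 × 0.1875 = 0.1326 in; A_we = 0.1326 × 7.5 = 0.9942 in².
Directional factor: 1.0 + 0.5 sin^1.5(65°) = 1.431.
F_nw = 0.6 × 90 × 1.431 = 77.3 ksi.
R_n/Ω = (77.3 × 0.9942) / 2.0 = 38.42 kips.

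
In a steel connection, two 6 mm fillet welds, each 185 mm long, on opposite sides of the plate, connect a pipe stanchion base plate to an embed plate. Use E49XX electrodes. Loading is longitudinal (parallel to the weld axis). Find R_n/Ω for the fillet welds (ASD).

E49XX → F_EXX = 490 MPa.
Effective throat t_e = 0.707 × 6 = 4.242 mm.
Total length L = 370 mm; A_we = 4.242 × 370 = 1570 mm².
F_nw = 0.6 F_EXX = 0.6 × 490 = 294 MPa.
R_n = 294 × 1570 × 10⁻³ = 461.4 kN; R_n/Ω = 461.4/2.0 = 230.7 kN.

R_n/Ω ≈ 231 kN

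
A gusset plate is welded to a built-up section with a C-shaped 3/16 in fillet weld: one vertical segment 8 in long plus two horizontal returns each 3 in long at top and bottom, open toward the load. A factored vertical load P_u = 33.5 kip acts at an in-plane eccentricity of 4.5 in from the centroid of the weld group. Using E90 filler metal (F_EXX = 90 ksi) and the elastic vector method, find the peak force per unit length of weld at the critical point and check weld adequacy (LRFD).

f_max ≈ 6.21 kip/in; NOT adequate

Total weld length L_w = 14 in. Treat welds as unit-width lines.
Centroid: x̄ = 2×3×1.5 / 14 = 0.6429 in from the vertical weld.
Polar moment about centroid: J = I_x + I_y = [8³/12 + 2×3×4²] + [8×0.6429² + 2(3³/12 + 3×0.8571²)] = 150.9 in³.
Direct shear f_v = P/L_w = 33.5 / 14 = 2.393 kip/in (vertical).
Torsion M = P·e = 33.5 × 4.5 = 150.75 kip·in.
Critical point at (x, y) = (2.357, 4) from centroid. f_tx = M·y/J = 3.997 kip/in; f_ty = M·x/J = 2.355 kip/in.
Resultant f_max = √[f_tx² + (f_v + f_ty)²] = √[3.997² + (2.393 + 2.355)²] = 6.206 kip/in.
Capacity per unit length: φr_n = 0.75 × 0.6 × 90 × (0.707 × 0.1875) = 5.369 kip/in.
6.206 > 5.369 → NOT adequate.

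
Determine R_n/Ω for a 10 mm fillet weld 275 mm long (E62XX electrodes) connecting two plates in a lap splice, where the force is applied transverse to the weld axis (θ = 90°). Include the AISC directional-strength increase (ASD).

R_n/Ω ≈ 542 kN

E62XX → F_EXX = 620 MPa.
t_e = 0.707 × 10 = 7.07 mm; A_we = 7.07 × 275 = 1944 mm².
Directional factor: 1.0 + 0.5 sin^1.5(90°) = 1.5.
F_nw = 0.6 × 620 × 1.5 = 558 MPa.
R_n/Ω = (558 × 1944) / 2.0 × 10⁻³ = 542.4 kN.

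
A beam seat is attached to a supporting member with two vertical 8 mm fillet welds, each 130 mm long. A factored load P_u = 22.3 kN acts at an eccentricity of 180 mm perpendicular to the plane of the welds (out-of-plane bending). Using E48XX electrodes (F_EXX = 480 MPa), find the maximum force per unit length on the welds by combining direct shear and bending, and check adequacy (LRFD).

L_w = 2 × 130 = 260 mm; section modulus (unit throat) S = 2 × L²/6 = 5633 mm².
Direct shear f_v = P/L_w = 22.3×10³/260 = 85.77 N/mm.
Moment M = P × e = 22.3×10³ × 180 = 4014000 N·mm; bending f_b = M/S = 712.5 N/mm.
f_max = √(f_v² + f_b²) = √(85.77² + 712.5²) = 717.7 N/mm.
φr_n = 0.75 × 0.6 × 480 × (0.707 × 8) = 1222 N/mm → adequate.

f_max ≈ 718 N/mm; adequate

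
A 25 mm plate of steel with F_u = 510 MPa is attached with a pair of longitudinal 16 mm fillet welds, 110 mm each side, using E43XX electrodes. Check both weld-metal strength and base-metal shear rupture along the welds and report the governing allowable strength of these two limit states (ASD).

E43XX → F_EXX = 430 MPa.
t_e = 0.707 × 16 = 11.31 mm; L = 220 mm.
Weld metal: R_n/Ω = (1/2.0) × 0.6 × 430 × 11.31 × 220 × 10⁻³ = 321 kN.
Base metal (shear rupture): R_n/Ω = (1/2.0) × 0.6 × 510 × 25 × 220 × 10⁻³ = 841.5 kN.
Governing: weld metal.

R_n/Ω ≈ 321 kN (weld metal governs)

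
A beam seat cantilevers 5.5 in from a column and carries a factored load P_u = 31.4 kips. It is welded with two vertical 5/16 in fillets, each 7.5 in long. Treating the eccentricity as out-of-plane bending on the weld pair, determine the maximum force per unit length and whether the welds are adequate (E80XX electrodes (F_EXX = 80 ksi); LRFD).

f_max ≈ 9.45 kip/in; NOT adequate

L_w = 2 × 7.5 = 15 in; section modulus (unit throat) S = 2 × L²/6 = 18.75 in².
Direct shear f_v = P/L_w = 31.4/15 = 2.093 kip/in.
Moment M = P × e = 31.4 × 5.5 = 172.7 kip·in; bending f_b = M/S = 9.211 kip/in.
f_max = √(f_v² + f_b²) = √(2.093² + 9.211²) = 9.446 kip/in.
φr_n = 0.75 × 0.6 × 80 × (0.707 × 0.3125) = 7.954 kip/in → NOT adequate.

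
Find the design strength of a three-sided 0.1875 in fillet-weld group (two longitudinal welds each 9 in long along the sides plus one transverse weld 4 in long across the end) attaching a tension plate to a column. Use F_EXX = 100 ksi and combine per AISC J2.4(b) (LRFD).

t_e = 0.707 × 0.1875 = 0.1326 in.
R_nwl = 0.6 × 100 × 0.1326 × 18 = 143.2 kip (longitudinal, 2 welds).
R_nwt = 0.6 × 100 × 0.1326 × 4 = 31.82 kip (transverse, base value).
(i) R_nwl + R_nwt = 175 kip; (ii) 0.85 R_nwl + 1.5 R_nwt = 169.4 kip.
R_n = max = 175 kip [governs: (i)]; φR_n = 131.2 kip.

φR_n ≈ 131 kip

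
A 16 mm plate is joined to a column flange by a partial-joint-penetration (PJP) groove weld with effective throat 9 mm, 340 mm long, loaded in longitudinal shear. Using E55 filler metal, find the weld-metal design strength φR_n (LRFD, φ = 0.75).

φR_n ≈ 757 kN

E55XX → F_EXX = 550 MPa.
Effective throat (given) t_e = 9 mm.
A_we = 9 × 340 = 3060 mm².
F_nw = 0.6 F_EXX = 330 MPa.
φR_n = 0.75 × 330 × 3060 × 10⁻³ = 757.4 kN.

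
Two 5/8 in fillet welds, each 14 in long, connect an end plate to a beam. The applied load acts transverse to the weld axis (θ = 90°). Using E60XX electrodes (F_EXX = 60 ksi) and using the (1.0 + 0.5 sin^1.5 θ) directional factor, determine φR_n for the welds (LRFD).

t_e = 0.707 × 0.625 = 0.4419 in; A_we = 0.4419 × 28 = 12.37 in².
Directional factor: 1.0 + 0.5 sin^1.5(90°) = 1.5.
F_nw = 0.6 × 60 × 1.5 = 54 ksi.
φR_n = 0.75 × 54 × 12.37 = 501.1 kip.

φR_n ≈ 501 kip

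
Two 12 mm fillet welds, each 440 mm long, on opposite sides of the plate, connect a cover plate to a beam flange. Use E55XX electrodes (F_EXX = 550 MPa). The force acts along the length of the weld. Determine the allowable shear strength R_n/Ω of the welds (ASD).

R_n/Ω ≈ 1230 kN

Effective throat t_e = 0.707 × 12 = 8.484 mm.
Total length L = 880 mm; A_we = 8.484 × 880 = 7466 mm².
F_nw = 0.6 F_EXX = 0.6 × 550 = 330 MPa.
R_n = 330 × 7466 × 10⁻³ = 2464 kN; R_n/Ω = 2464/2.0 = 1232 kN.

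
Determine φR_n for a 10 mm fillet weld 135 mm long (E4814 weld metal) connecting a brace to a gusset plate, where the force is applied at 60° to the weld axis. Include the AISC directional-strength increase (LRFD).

φR_n ≈ 289 kN

E48XX → F_EXX = 480 MPa.
t_e = 0.707 × 10 = 7.07 mm; A_we = 7.07 × 135 = 954.4 mm².
Directional factor: 1.0 + 0.5 sin^1.5(60°) = 1.403.
F_nw = 0.6 × 480 × 1.403 = 404.1 MPa.
φR_n = 0.75 × 404.1 × 954.4 × 10⁻³ = 289.2 kN.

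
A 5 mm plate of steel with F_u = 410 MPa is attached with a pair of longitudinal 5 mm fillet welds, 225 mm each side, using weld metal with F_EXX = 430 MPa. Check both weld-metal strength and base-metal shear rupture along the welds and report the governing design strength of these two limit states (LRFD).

t_e = 0.707 × 5 = 3.535 mm; L = 450 mm.
Weld metal: φR_n = 0.75 × 0.6 × 430 × 3.535 × 450 × 10⁻³ = 307.8 kN.
Base metal (shear rupture): φR_n = 0.75 × 0.6 × 410 × 5 × 450 × 10⁻³ = 415.1 kN.
Governing: weld metal.

φR_n ≈ 308 kN (weld metal governs)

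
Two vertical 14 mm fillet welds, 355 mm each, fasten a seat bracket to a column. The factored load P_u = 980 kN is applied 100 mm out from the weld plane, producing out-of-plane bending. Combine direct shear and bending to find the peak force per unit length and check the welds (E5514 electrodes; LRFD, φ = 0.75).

f_max ≈ 2710 N/mm; NOT adequate

E55XX → F_EXX = 550 MPa.
L_w = 2 × 355 = 710 mm; section modulus (unit throat) S = 2 × L²/6 = 42010 mm².
Direct shear f_v = P/L_w = 980×10³/710 = 1380 N/mm.
Moment M = P × e = 980×10³ × 100 = 98000000 N·mm; bending f_b = M/S = 2333 N/mm.
f_max = √(f_v² + f_b²) = √(1380² + 2333²) = 2711 N/mm.
φr_n = 0.75 × 0.6 × 550 × (0.707 × 14) = 2450 N/mm → NOT adequate.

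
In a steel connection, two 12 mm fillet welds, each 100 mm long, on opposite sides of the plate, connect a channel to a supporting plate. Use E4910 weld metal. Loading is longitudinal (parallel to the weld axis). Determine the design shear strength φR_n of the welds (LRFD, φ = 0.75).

E49XX → F_EXX = 490 MPa.
Effective throat t_e = 0.707 × 12 = 8.484 mm.
Total length L = 200 mm; A_we = 8.484 × 200 = 1697 mm².
F_nw = 0.6 F_EXX = 0.6 × 490 = 294 MPa.
φR_n = 0.75 × 294 × 1697 × 10⁻³ = 374.1 kN.

φR_n ≈ 374 kN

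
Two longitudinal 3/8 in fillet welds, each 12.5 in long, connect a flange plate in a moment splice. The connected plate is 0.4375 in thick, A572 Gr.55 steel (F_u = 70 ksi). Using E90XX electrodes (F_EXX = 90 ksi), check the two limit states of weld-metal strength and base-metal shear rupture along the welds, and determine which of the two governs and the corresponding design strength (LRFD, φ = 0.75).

t_e = 0.707 × 0.375 = 0.2651 in; L = 25 in.
Weld metal: φR_n = 0.75 × 0.6 × 90 × 0.2651 × 25 = 268.4 kips.
Base metal (shear rupture): φR_n = 0.75 × 0.6 × 70 × 0.4375 × 25 = 344.5 kips.
Governing: weld metal.

φR_n ≈ 268 kips (weld metal governs)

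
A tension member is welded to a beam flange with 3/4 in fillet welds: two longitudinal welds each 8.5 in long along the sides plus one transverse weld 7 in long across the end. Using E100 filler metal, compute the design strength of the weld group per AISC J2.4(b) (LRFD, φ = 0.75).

φR_n ≈ 595 kips

E100XX → F_EXX = 100 ksi.
t_e = 0.707 × 0.75 = 0.5302 in.
R_nwl = 0.6 × 100 × 0.5302 × 17 = 540.9 kips (longitudinal, 2 welds).
R_nwt = 0.6 × 100 × 0.5302 × 7 = 222.7 kips (transverse, base value).
(i) R_nwl + R_nwt = 763.6 kips; (ii) 0.85 R_nwl + 1.5 R_nwt = 793.8 kips.
R_n = max = 793.8 kips [governs: (ii)]; φR_n = 595.3 kips.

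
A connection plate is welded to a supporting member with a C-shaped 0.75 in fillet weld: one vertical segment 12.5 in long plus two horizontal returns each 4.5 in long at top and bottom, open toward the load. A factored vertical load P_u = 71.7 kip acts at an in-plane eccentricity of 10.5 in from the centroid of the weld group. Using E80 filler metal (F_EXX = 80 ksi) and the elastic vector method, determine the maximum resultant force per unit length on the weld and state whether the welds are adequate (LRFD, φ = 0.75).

Total weld length L_w = 21.5 in. Treat welds as unit-width lines.
Centroid: x̄ = 2×4.5×2.25 / 21.5 = 0.9419 in from the vertical weld.
Polar moment about centroid: J = I_x + I_y = [12.5³/12 + 2×4.5×6.25²] + [12.5×0.9419² + 2(4.5³/12 + 4.5×1.308²)] = 556 in³.
Direct shear f_v = P/L_w = 71.7 / 21.5 = 3.335 kip/in (vertical).
Torsion M = P·e = 71.7 × 10.5 = 752.85 kip·in.
Critical point at (x, y) = (3.558, 6.25) from centroid. f_tx = M·y/J = 8.463 kip/in; f_ty = M·x/J = 4.818 kip/in.
Resultant f_max = √[f_tx² + (f_v + f_ty)²] = √[8.463² + (3.335 + 4.818)²] = 11.75 kip/in.
Capacity per unit length: φr_n = 0.75 × 0.6 × 80 × (0.707 × 0.75) = 19.09 kip/in.
11.75 ≤ 19.09 → adequate.

f_max ≈ 11.8 kip/in; adequate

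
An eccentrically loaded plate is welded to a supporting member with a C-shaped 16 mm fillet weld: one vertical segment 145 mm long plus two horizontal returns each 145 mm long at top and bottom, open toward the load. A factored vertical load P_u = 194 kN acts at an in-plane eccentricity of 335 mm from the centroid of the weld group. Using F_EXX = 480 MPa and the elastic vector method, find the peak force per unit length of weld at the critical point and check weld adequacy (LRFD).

f_max ≈ 3180 N/mm; NOT adequate

Total weld length L_w = 435 mm. Treat welds as unit-width lines.
Centroid: x̄ = 2×145×72.5 / 435 = 48.33 mm from the vertical weld.
Polar moment about centroid: J = I_x + I_y = [145³/12 + 2×145×72.5²] + [145×48.33² + 2(145³/12 + 145×24.17²)] = 2795000 mm³.
Direct shear f_v = P/L_w = 194×10³ / 435 = 446 N/mm (vertical).
Torsion M = P·e = 194×10³ × 335 = 64990000 N·mm.
Critical point at (x, y) = (96.67, 72.5) from centroid. f_tx = M·y/J = 1686 N/mm; f_ty = M·x/J = 2248 N/mm.
Resultant f_max = √[f_tx² + (f_v + f_ty)²] = √[1686² + (446 + 2248)²] = 3178 N/mm.
Capacity per unit length: φr_n = 0.75 × 0.6 × 480 × (0.707 × 16) = 2443 N/mm.
3178 > 2443 → NOT adequate.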